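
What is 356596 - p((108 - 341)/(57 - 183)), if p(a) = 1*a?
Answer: 44930863/126 ≈ 3.5659e+5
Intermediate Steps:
p(a) = a
356596 - p((108 - 341)/(57 - 183)) = 356596 - (108 - 341)/(57 - 183) = 356596 - (-233)/(-126) = 356596 - (-233)*(-1)/126 = 356596 - 1*233/126 = 356596 - 233/126 = 44930863/126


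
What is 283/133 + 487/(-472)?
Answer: 68805/62776 ≈ 1.0960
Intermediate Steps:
283/133 + 487/(-472) = 283*(1/133) + 487*(-1/472) = 283/133 - 487/472 = 68805/62776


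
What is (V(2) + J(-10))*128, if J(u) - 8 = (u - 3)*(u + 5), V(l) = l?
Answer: 9600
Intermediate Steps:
J(u) = 8 + (-3 + u)*(5 + u) (J(u) = 8 + (u - 3)*(u + 5) = 8 + (-3 + u)*(5 + u))
(V(2) + J(-10))*128 = (2 + (-7 + (-10)**2 + 2*(-10)))*128 = (2 + (-7 + 100 - 20))*128 = (2 + 73)*128 = 75*128 = 9600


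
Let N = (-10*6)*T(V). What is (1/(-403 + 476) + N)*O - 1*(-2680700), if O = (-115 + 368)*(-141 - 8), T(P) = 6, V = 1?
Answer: 1186330563/73 ≈ 1.6251e+7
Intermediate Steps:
N = -360 (N = -10*6*6 = -60*6 = -360)
O = -37697 (O = 253*(-149) = -37697)
(1/(-403 + 476) + N)*O - 1*(-2680700) = (1/(-403 + 476) - 360)*(-37697) - 1*(-2680700) = (1/73 - 360)*(-37697) + 2680700 = -26279/73*(-37697) + 2680700 = 990639463/73 + 2680700 = 1186330563/73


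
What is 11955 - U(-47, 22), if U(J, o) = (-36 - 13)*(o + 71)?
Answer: 16512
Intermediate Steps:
U(J, o) = -3479 - 49*o (U(J, o) = -49*(71 + o) = -3479 - 49*o)
11955 - U(-47, 22) = 11955 - (-3479 - 49*22) = 11955 - (-3479 - 1078) = 11955 - 1*(-4557) = 11955 + 4557 = 16512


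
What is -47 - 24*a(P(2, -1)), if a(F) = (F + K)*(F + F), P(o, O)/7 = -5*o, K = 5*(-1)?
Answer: -252047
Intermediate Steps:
K = -5
P(o, O) = -35*o (P(o, O) = 7*(-5*o) = -35*o)
a(F) = 2*F*(-5 + F) (a(F) = (F - 5)*(F + F) = (-5 + F)*(2*F) = 2*F*(-5 + F))
-47 - 24*a(P(2, -1)) = -47 - 48*(-35*2)*(-5 - 35*2) = -47 - 48*(-70)*(-5 - 70) = -47 - 48*(-70)*(-75) = -47 - 24*10500 = -47 - 252000 = -252047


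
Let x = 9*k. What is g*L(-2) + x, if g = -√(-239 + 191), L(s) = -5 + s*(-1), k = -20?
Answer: -180 + 12*I*√3 ≈ -180.0 + 20.785*I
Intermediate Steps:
x = -180 (x = 9*(-20) = -180)
L(s) = -5 - s
g = -4*I*√3 (g = -√(-48) = -4*I*√3 ≈ -6.9282*I)
g*L(-2) + x = (-4*I*√3)*(-5 - 1*(-2)) - 180 = (-4*I*√3)*(-5 + 2) - 180 = -4*I*√3*(-3) - 180 = 12*I*√3 - 180 = -180 + 12*I*√3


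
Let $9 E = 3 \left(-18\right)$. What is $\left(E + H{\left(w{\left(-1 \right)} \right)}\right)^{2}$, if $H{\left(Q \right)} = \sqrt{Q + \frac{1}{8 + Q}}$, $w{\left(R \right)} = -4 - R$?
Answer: $\frac{\left(30 - i \sqrt{70}\right)^{2}}{25} \approx 33.2 - 20.08 i$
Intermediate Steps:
$E = -6$ ($E = \frac{3 \left(-18\right)}{9} = \frac{1}{9} \left(-54\right) = -6$)
$\left(E + H{\left(w{\left(-1 \right)} \right)}\right)^{2} = \left(-6 + \sqrt{\frac{1 + \left(-4 - -1\right) \left(8 - 3\right)}{8 - 3}}\right)^{2} = \left(-6 + \sqrt{\frac{1 + \left(-4 + 1\right) \left(8 + \left(-4 + 1\right)\right)}{8 + \left(-4 + 1\right)}}\right)^{2} = \left(-6 + \sqrt{\frac{1 - 3 \left(8 - 3\right)}{8 - 3}}\right)^{2} = \left(-6 + \sqrt{\frac{1 - 15}{5}}\right)^{2} = \left(-6 + \sqrt{\frac{1}{5} \left(-14\right)}\right)^{2} = \left(-6 + \sqrt{- \frac{14}{5}}\right)^{2} = \left(-6 + \frac{i \sqrt{70}}{5}\right)^{2}$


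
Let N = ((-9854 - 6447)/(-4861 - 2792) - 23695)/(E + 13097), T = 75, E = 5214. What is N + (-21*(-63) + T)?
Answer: 195726126500/140134083 ≈ 1396.7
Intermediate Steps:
N = -181321534/140134083 (N = ((-9854 - 6447)/(-4861 - 2792) - 23695)/(5214 + 13097) = (-16301/(-7653) - 23695)/18311 = (-16301*(-1/7653) - 23695)*(1/18311) = (16301/7653 - 23695)*(1/18311) = -181321534/7653*1/18311 = -181321534/140134083 ≈ -1.2939)
N + (-21*(-63) + T) = -181321534/140134083 + (-21*(-63) + 75) = -181321534/140134083 + (1323 + 75) = -181321534/140134083 + 1398 = 195726126500/140134083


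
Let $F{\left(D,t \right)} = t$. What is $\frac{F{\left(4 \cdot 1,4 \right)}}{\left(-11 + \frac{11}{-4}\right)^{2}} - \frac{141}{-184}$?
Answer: $\frac{438301}{556600} \approx 0.78746$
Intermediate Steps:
$\frac{F{\left(4 \cdot 1,4 \right)}}{\left(-11 + \frac{11}{-4}\right)^{2}} - \frac{141}{-184} = \frac{4}{\left(-11 + \frac{11}{-4}\right)^{2}} - \frac{141}{-184} = \frac{4}{\left(-11 + 11 \left(- \frac{1}{4}\right)\right)^{2}} - - \frac{141}{184} = \frac{4}{\left(-11 - \frac{11}{4}\right)^{2}} + \frac{141}{184} = \frac{4}{\left(- \frac{55}{4}\right)^{2}} + \frac{141}{184} = \frac{4}{\frac{3025}{16}} + \frac{141}{184} = 4 \cdot \frac{16}{3025} + \frac{141}{184} = \frac{64}{3025} + \frac{141}{184} = \frac{438301}{556600}$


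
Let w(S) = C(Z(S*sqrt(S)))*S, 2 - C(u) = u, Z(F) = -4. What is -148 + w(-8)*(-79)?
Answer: 3644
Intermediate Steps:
C(u) = 2 - u
w(S) = 6*S (w(S) = (2 - 1*(-4))*S = (2 + 4)*S = 6*S)
-148 + w(-8)*(-79) = -148 + (6*(-8))*(-79) = -148 - 48*(-79) = -148 + 3792 = 3644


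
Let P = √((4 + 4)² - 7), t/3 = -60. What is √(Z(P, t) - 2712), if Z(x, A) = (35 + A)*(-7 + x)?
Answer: √(-1697 - 145*√57) ≈ 52.837*I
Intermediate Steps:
t = -180 (t = 3*(-60) = -180)
P = √57 (P = √(8² - 7) = √(64 - 7) = √57 ≈ 7.5498)
Z(x, A) = (-7 + x)*(35 + A)
√(Z(P, t) - 2712) = √((-245 - 7*(-180) + 35*√57 - 180*√57) - 2712) = √((-245 + 1260 + 35*√57 - 180*√57) - 2712) = √((1015 - 145*√57) - 2712) = √(-1697 - 145*√57)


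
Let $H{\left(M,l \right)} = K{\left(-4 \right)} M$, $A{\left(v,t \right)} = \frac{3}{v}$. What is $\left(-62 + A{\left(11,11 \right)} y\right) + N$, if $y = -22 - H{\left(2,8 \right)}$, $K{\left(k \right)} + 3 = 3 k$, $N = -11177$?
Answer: $- \frac{123605}{11} \approx -11237.0$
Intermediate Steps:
$K{\left(k \right)} = -3 + 3 k$
$H{\left(M,l \right)} = - 15 M$ ($H{\left(M,l \right)} = \left(-3 + 3 \left(-4\right)\right) M = \left(-3 - 12\right) M = - 15 M$)
$y = 8$ ($y = -22 - \left(-15\right) 2 = -22 - -30 = -22 + 30 = 8$)
$\left(-62 + A{\left(11,11 \right)} y\right) + N = \left(-62 + \frac{3}{11} \cdot 8\right) - 11177 = \left(-62 + \frac{24}{11}\right) - 11177 = - \frac{658}{11} - 11177 = - \frac{123605}{11}$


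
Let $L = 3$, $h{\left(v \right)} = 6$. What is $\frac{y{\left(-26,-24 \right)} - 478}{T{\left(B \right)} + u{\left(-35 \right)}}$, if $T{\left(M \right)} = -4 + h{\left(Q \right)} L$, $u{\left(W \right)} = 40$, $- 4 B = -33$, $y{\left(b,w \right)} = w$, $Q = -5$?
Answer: $- \frac{251}{27} \approx -9.2963$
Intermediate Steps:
$B = \frac{33}{4}$ ($B = \left(- \frac{1}{4}\right) \left(-33\right) = \frac{33}{4} \approx 8.25$)
$T{\left(M \right)} = 14$ ($T{\left(M \right)} = -4 + 6 \cdot 3 = -4 + 18 = 14$)
$\frac{y{\left(-26,-24 \right)} - 478}{T{\left(B \right)} + u{\left(-35 \right)}} = \frac{-24 - 478}{14 + 40} = - \frac{502}{54} = \left(-502\right) \frac{1}{54} = - \frac{251}{27}$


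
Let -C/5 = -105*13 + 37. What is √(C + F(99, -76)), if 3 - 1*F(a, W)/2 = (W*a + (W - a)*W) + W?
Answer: I*√4754 ≈ 68.949*I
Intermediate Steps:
F(a, W) = 6 - 2*W - 2*W*a - 2*W*(W - a) (F(a, W) = 6 - 2*((W*a + (W - a)*W) + W) = 6 - 2*((W*a + W*(W - a)) + W) = 6 - 2*(W + W*a + W*(W - a)) = 6 + (-2*W - 2*W*a - 2*W*(W - a)) = 6 - 2*W - 2*W*a - 2*W*(W - a))
C = 6640 (C = -5*(-105*13 + 37) = -5*(-1365 + 37) = -5*(-1328) = 6640)
√(C + F(99, -76)) = √(6640 + (6 - 2*(-76) - 2*(-76)²)) = √(6640 + (6 + 152 - 2*5776)) = √(6640 + (6 + 152 - 11552)) = √(6640 - 11394) = √(-4754) = I*√4754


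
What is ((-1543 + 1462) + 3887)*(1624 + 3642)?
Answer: 20042396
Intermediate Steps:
((-1543 + 1462) + 3887)*(1624 + 3642) = (-81 + 3887)*5266 = 3806*5266 = 20042396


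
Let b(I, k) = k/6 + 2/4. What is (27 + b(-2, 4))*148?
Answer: 12506/3 ≈ 4168.7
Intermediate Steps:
b(I, k) = ½ + k/6 (b(I, k) = k*(⅙) + 2*(¼) = k/6 + ½ = ½ + k/6)
(27 + b(-2, 4))*148 = (27 + (½ + (⅙)*4))*148 = (27 + (½ + ⅔))*148 = (27 + 7/6)*148 = (169/6)*148 = 12506/3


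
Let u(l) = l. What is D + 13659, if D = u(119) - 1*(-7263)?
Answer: 21041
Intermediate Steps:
D = 7382 (D = 119 - 1*(-7263) = 119 + 7263 = 7382)
D + 13659 = 7382 + 13659 = 21041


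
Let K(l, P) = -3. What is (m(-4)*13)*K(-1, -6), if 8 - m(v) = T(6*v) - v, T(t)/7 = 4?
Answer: 936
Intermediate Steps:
T(t) = 28 (T(t) = 7*4 = 28)
m(v) = -20 + v (m(v) = 8 - (28 - v) = 8 + (-28 + v) = -20 + v)
(m(-4)*13)*K(-1, -6) = ((-20 - 4)*13)*(-3) = -24*13*(-3) = -312*(-3) = 936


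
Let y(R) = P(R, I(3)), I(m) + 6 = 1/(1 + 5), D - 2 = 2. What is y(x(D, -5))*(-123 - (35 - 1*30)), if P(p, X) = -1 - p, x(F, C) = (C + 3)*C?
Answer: 1408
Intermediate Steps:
D = 4 (D = 2 + 2 = 4)
I(m) = -35/6 (I(m) = -6 + 1/(1 + 5) = -6 + 1/6 = -6 + ⅙ = -35/6)
x(F, C) = C*(3 + C) (x(F, C) = (3 + C)*C = C*(3 + C))
y(R) = -1 - R
y(x(D, -5))*(-123 - (35 - 1*30)) = (-1 - (-5)*(3 - 5))*(-123 - (35 - 1*30)) = (-1 - (-5)*(-2))*(-123 - (35 - 30)) = (-1 - 1*10)*(-123 - 1*5) = (-1 - 10)*(-123 - 5) = -11*(-128) = 1408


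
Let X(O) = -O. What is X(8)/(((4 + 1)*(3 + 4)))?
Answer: -8/35 ≈ -0.22857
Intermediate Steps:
X(8)/(((4 + 1)*(3 + 4))) = (-1*8)/(((4 + 1)*(3 + 4))) = -8/(5*7) = -8/35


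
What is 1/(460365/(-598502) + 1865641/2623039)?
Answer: -1569894087578/90965479453 ≈ -17.258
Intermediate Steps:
1/(460365/(-598502) + 1865641/2623039) = 1/(460365*(-1/598502) + 1865641*(1/2623039)) = 1/(-460365/598502 + 1865641/2623039) = 1/(-90965479453/1569894087578) = -1569894087578/90965479453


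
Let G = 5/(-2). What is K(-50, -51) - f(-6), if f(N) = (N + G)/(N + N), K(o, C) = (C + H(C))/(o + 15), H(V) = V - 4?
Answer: 1949/840 ≈ 2.3202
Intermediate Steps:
H(V) = -4 + V
G = -5/2 (G = 5*(-1/2) = -5/2 ≈ -2.5000)
K(o, C) = (-4 + 2*C)/(15 + o) (K(o, C) = (C + (-4 + C))/(o + 15) = (-4 + 2*C)/(15 + o))
f(N) = (-5/2 + N)/(2*N) (f(N) = (N - 5/2)/(N + N) = (-5/2 + N)/((2*N)) = (-5/2 + N)*(1/(2*N)) = (-5/2 + N)/(2*N))
K(-50, -51) - f(-6) = 2*(-2 - 51)/(15 - 50) - (-5 + 2*(-6))/(4*(-6)) = 2*(-53)/(-35) - (-1)*(-5 - 12)/(4*6) = 2*(-1/35)*(-53) - (-1)*(-17)/(4*6) = 106/35 - 1*17/24 = 106/35 - 17/24 = 1949/840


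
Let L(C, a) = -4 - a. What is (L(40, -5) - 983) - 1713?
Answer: -2695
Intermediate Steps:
(L(40, -5) - 983) - 1713 = ((-4 - 1*(-5)) - 983) - 1713 = ((-4 + 5) - 983) - 1713 = (1 - 983) - 1713 = -982 - 1713 = -2695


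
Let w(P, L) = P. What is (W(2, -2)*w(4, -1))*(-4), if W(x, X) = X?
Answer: 32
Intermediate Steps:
(W(2, -2)*w(4, -1))*(-4) = -2*4*(-4) = -8*(-4) = 32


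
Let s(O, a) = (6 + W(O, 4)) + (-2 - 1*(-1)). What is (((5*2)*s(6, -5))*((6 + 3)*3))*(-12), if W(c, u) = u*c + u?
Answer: -106920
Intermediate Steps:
W(c, u) = u + c*u (W(c, u) = c*u + u = u + c*u)
s(O, a) = 9 + 4*O (s(O, a) = (6 + 4*(1 + O)) + (-2 - 1*(-1)) = (6 + (4 + 4*O)) + (-2 + 1) = (10 + 4*O) - 1 = 9 + 4*O)
(((5*2)*s(6, -5))*((6 + 3)*3))*(-12) = (((5*2)*(9 + 4*6))*((6 + 3)*3))*(-12) = ((10*(9 + 24))*(9*3))*(-12) = ((10*33)*27)*(-12) = (330*27)*(-12) = 8910*(-12) = -106920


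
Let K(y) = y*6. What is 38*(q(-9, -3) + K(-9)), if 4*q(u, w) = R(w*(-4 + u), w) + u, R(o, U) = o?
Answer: -1767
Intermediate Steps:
q(u, w) = u/4 + w*(-4 + u)/4 (q(u, w) = (w*(-4 + u) + u)/4 = (u + w*(-4 + u))/4 = u/4 + w*(-4 + u)/4)
K(y) = 6*y
38*(q(-9, -3) + K(-9)) = 38*(((¼)*(-9) + (¼)*(-3)*(-4 - 9)) + 6*(-9)) = 38*((-9/4 + (¼)*(-3)*(-13)) - 54) = 38*((-9/4 + 39/4) - 54) = 38*(15/2 - 54) = 38*(-93/2) = -1767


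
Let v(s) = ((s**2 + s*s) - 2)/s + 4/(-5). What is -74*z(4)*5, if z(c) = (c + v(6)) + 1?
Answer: -17612/3 ≈ -5870.7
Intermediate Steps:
v(s) = -4/5 + (-2 + 2*s**2)/s (v(s) = ((s**2 + s**2) - 2)/s + 4*(-1/5) = (2*s**2 - 2)/s - 4/5 = (-2 + 2*s**2)/s - 4/5 = -4/5 + (-2 + 2*s**2)/s)
z(c) = 178/15 + c (z(c) = (c + (-4/5 - 2/6 + 2*6)) + 1 = (c + (-4/5 - 2*1/6 + 12)) + 1 = (c + (-4/5 - 1/3 + 12)) + 1 = (c + 163/15) + 1 = (163/15 + c) + 1 = 178/15 + c)
-74*z(4)*5 = -74*(178/15 + 4)*5 = -74*238/15*5 = -17612/15*5 = -17612/3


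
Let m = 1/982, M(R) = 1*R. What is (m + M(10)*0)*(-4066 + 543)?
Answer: -3523/982 ≈ -3.5876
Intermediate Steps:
M(R) = R
m = 1/982 ≈ 0.0010183
(m + M(10)*0)*(-4066 + 543) = (1/982 + 10*0)*(-4066 + 543) = (1/982 + 0)*(-3523) = (1/982)*(-3523) = -3523/982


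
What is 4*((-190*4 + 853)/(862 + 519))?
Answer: 372/1381 ≈ 0.26937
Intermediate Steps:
4*((-190*4 + 853)/(862 + 519)) = 4*((-760 + 853)/1381) = 4*(93*(1/1381)) = 4*(93/1381) = 372/1381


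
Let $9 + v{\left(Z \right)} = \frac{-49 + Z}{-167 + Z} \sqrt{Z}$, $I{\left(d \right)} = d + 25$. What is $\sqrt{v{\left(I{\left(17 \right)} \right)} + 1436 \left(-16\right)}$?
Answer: $\frac{\sqrt{-14365625 + 35 \sqrt{42}}}{25} \approx 151.61 i$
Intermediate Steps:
$I{\left(d \right)} = 25 + d$
$v{\left(Z \right)} = -9 + \frac{\sqrt{Z} \left(-49 + Z\right)}{-167 + Z}$ ($v{\left(Z \right)} = -9 + \frac{-49 + Z}{-167 + Z} \sqrt{Z} = -9 + \frac{\sqrt{Z} \left(-49 + Z\right)}{-167 + Z}$)
$\sqrt{v{\left(I{\left(17 \right)} \right)} + 1436 \left(-16\right)} = \sqrt{\frac{1503 + \left(25 + 17\right)^{\frac{3}{2}} - 49 \sqrt{25 + 17} - 9 \left(25 + 17\right)}{-167 + \left(25 + 17\right)} + 1436 \left(-16\right)} = \sqrt{\frac{1503 + 42^{\frac{3}{2}} - 49 \sqrt{42} - 378}{-167 + 42} - 22976} = \sqrt{\frac{1503 + 42 \sqrt{42} - 49 \sqrt{42} - 378}{-125} - 22976} = \sqrt{- \frac{1125 - 7 \sqrt{42}}{125} - 22976} = \sqrt{\left(-9 + \frac{7 \sqrt{42}}{125}\right) - 22976} = \sqrt{-22985 + \frac{7 \sqrt{42}}{125}}$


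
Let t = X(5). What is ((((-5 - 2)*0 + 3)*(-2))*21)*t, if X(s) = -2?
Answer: 252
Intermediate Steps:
t = -2
((((-5 - 2)*0 + 3)*(-2))*21)*t = ((((-5 - 2)*0 + 3)*(-2))*21)*(-2) = (((-7*0 + 3)*(-2))*21)*(-2) = (((0 + 3)*(-2))*21)*(-2) = ((3*(-2))*21)*(-2) = -6*21*(-2) = -126*(-2) = 252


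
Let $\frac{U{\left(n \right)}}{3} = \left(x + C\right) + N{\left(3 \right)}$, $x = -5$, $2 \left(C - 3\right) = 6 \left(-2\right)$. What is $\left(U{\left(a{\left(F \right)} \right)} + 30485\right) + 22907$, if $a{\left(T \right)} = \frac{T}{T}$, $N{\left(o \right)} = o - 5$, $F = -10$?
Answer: $53362$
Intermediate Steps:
$N{\left(o \right)} = -5 + o$
$C = -3$ ($C = 3 + \frac{6 \left(-2\right)}{2} = 3 + \frac{1}{2} \left(-12\right) = 3 - 6 = -3$)
$a{\left(T \right)} = 1$
$U{\left(n \right)} = -30$ ($U{\left(n \right)} = 3 \left(\left(-5 - 3\right) + \left(-5 + 3\right)\right) = 3 \left(-8 - 2\right) = 3 \left(-10\right) = -30$)
$\left(U{\left(a{\left(F \right)} \right)} + 30485\right) + 22907 = \left(-30 + 30485\right) + 22907 = 30455 + 22907 = 53362$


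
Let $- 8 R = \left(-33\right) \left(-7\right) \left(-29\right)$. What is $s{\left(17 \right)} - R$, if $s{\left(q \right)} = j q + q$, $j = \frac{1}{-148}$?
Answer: $- \frac{242865}{296} \approx -820.49$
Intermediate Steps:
$R = \frac{6699}{8}$ ($R = - \frac{\left(-33\right) \left(-7\right) \left(-29\right)}{8} = - \frac{231 \left(-29\right)}{8} = \left(- \frac{1}{8}\right) \left(-6699\right) = \frac{6699}{8} \approx 837.38$)
$j = - \frac{1}{148} \approx -0.0067568$
$s{\left(q \right)} = \frac{147 q}{148}$ ($s{\left(q \right)} = - \frac{q}{148} + q = \frac{147 q}{148}$)
$s{\left(17 \right)} - R = \frac{147}{148} \cdot 17 - \frac{6699}{8} = \frac{2499}{148} - \frac{6699}{8} = - \frac{242865}{296}$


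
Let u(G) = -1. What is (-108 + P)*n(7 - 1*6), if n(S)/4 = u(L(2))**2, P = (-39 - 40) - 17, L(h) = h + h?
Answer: -816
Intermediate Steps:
L(h) = 2*h
P = -96 (P = -79 - 17 = -96)
n(S) = 4 (n(S) = 4*(-1)**2 = 4*1 = 4)
(-108 + P)*n(7 - 1*6) = (-108 - 96)*4 = -204*4 = -816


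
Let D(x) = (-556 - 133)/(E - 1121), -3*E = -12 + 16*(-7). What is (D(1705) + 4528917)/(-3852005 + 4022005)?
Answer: 1466916423/55063000 ≈ 26.641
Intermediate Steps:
E = 124/3 (E = -(-12 + 16*(-7))/3 = -(-12 - 112)/3 = -⅓*(-124) = 124/3 ≈ 41.333)
D(x) = 2067/3239 (D(x) = (-556 - 133)/(124/3 - 1121) = -689/(-3239/3) = -689*(-3/3239) = 2067/3239)
(D(1705) + 4528917)/(-3852005 + 4022005) = (2067/3239 + 4528917)/(-3852005 + 4022005) = (14669164230/3239)/170000 = (14669164230/3239)*(1/170000) = 1466916423/55063000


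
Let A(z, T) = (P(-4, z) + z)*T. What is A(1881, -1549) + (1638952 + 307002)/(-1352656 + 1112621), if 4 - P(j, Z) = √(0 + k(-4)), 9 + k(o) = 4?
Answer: -700871741229/240035 + 1549*I*√5 ≈ -2.9199e+6 + 3463.7*I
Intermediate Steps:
k(o) = -5 (k(o) = -9 + 4 = -5)
P(j, Z) = 4 - I*√5 (P(j, Z) = 4 - √(0 - 5) = 4 - √(-5) = 4 - I*√5)
A(z, T) = T*(4 + z - I*√5) (A(z, T) = ((4 - I*√5) + z)*T = (4 + z - I*√5)*T = T*(4 + z - I*√5))
A(1881, -1549) + (1638952 + 307002)/(-1352656 + 1112621) = -1549*(4 + 1881 - I*√5) + (1638952 + 307002)/(-1352656 + 1112621) = -1549*(1885 - I*√5) + 1945954/(-240035) = (-2919865 + 1549*I*√5) + 1945954*(-1/240035) = (-2919865 + 1549*I*√5) - 1945954/240035 = -700871741229/240035 + 1549*I*√5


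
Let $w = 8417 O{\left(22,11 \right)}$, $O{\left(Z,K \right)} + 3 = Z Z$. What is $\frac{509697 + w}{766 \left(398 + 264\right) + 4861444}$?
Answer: $\frac{2279137}{2684268} \approx 0.84907$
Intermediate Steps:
$O{\left(Z,K \right)} = -3 + Z^{2}$ ($O{\left(Z,K \right)} = -3 + Z Z = -3 + Z^{2}$)
$w = 4048577$ ($w = 8417 \left(-3 + 22^{2}\right) = 8417 \left(-3 + 484\right) = 8417 \cdot 481 = 4048577$)
$\frac{509697 + w}{766 \left(398 + 264\right) + 4861444} = \frac{509697 + 4048577}{766 \left(398 + 264\right) + 4861444} = \frac{4558274}{766 \cdot 662 + 4861444} = \frac{4558274}{507092 + 4861444} = \frac{4558274}{5368536} = 4558274 \cdot \frac{1}{5368536} = \frac{2279137}{2684268}$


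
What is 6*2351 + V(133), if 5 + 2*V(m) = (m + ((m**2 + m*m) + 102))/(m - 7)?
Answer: 398855/28 ≈ 14245.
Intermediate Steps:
V(m) = -5/2 + (102 + m + 2*m**2)/(2*(-7 + m)) (V(m) = -5/2 + ((m + ((m**2 + m*m) + 102))/(m - 7))/2 = -5/2 + ((m + ((m**2 + m**2) + 102))/(-7 + m))/2 = -5/2 + ((m + (2*m**2 + 102))/(-7 + m))/2 = -5/2 + ((m + (102 + 2*m**2))/(-7 + m))/2 = -5/2 + ((102 + m + 2*m**2)/(-7 + m))/2 = -5/2 + (102 + m + 2*m**2)/(2*(-7 + m)))
6*2351 + V(133) = 6*2351 + (137/2 + 133**2 - 2*133)/(-7 + 133) = 14106 + (137/2 + 17689 - 266)/126 = 14106 + (1/126)*(34983/2) = 14106 + 3887/28 = 398855/28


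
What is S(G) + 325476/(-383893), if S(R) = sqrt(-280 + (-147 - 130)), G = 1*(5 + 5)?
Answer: -325476/383893 + I*sqrt(557) ≈ -0.84783 + 23.601*I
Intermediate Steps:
G = 10 (G = 1*10 = 10)
S(R) = I*sqrt(557) (S(R) = sqrt(-280 - 277) = sqrt(-557) = I*sqrt(557))
S(G) + 325476/(-383893) = I*sqrt(557) + 325476/(-383893) = I*sqrt(557) + 325476*(-1/383893) = I*sqrt(557) - 325476/383893 = -325476/383893 + I*sqrt(557)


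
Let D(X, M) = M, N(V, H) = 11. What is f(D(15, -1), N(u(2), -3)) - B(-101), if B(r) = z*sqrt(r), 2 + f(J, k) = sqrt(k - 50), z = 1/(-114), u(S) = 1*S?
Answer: -2 + I*sqrt(39) + I*sqrt(101)/114 ≈ -2.0 + 6.3332*I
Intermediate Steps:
u(S) = S
z = -1/114 ≈ -0.0087719
f(J, k) = -2 + sqrt(-50 + k) (f(J, k) = -2 + sqrt(k - 50) = -2 + sqrt(-50 + k))
B(r) = -sqrt(r)/114
f(D(15, -1), N(u(2), -3)) - B(-101) = (-2 + sqrt(-50 + 11)) - (-1)*sqrt(-101)/114 = (-2 + sqrt(-39)) - (-1)*I*sqrt(101)/114 = (-2 + I*sqrt(39)) - (-1)*I*sqrt(101)/114 = (-2 + I*sqrt(39)) + I*sqrt(101)/114 = -2 + I*sqrt(39) + I*sqrt(101)/114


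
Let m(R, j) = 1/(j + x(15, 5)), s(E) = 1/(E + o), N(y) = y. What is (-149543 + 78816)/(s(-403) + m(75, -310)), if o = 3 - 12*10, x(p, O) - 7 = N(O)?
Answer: 5479927960/409 ≈ 1.3398e+7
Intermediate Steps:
x(p, O) = 7 + O
o = -117 (o = 3 - 120 = -117)
s(E) = 1/(-117 + E) (s(E) = 1/(E - 117) = 1/(-117 + E))
m(R, j) = 1/(12 + j) (m(R, j) = 1/(j + (7 + 5)) = 1/(j + 12) = 1/(12 + j))
(-149543 + 78816)/(s(-403) + m(75, -310)) = (-149543 + 78816)/(1/(-117 - 403) + 1/(12 - 310)) = -70727/(1/(-520) + 1/(-298)) = -70727/(-1/520 - 1/298) = -70727/(-409/77480) = -70727*(-77480/409) = 5479927960/409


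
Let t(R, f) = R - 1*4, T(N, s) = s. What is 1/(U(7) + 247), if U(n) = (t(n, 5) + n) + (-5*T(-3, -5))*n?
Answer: 1/432 ≈ 0.0023148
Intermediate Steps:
t(R, f) = -4 + R (t(R, f) = R - 4 = -4 + R)
U(n) = -4 + 27*n (U(n) = ((-4 + n) + n) + (-5*(-5))*n = (-4 + 2*n) + 25*n = -4 + 27*n)
1/(U(7) + 247) = 1/((-4 + 27*7) + 247) = 1/((-4 + 189) + 247) = 1/(185 + 247) = 1/432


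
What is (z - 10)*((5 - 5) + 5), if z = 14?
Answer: 20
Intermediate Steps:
(z - 10)*((5 - 5) + 5) = (14 - 10)*((5 - 5) + 5) = 4*(0 + 5) = 4*5 = 20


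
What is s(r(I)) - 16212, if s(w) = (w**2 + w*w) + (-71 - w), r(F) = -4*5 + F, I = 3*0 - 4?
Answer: -15107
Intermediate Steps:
I = -4 (I = 0 - 4 = -4)
r(F) = -20 + F
s(w) = -71 - w + 2*w**2 (s(w) = (w**2 + w**2) + (-71 - w) = 2*w**2 + (-71 - w) = -71 - w + 2*w**2)
s(r(I)) - 16212 = (-71 - (-20 - 4) + 2*(-20 - 4)**2) - 16212 = (-71 - 1*(-24) + 2*(-24)**2) - 16212 = (-71 + 24 + 2*576) - 16212 = (-71 + 24 + 1152) - 16212 = 1105 - 16212 = -15107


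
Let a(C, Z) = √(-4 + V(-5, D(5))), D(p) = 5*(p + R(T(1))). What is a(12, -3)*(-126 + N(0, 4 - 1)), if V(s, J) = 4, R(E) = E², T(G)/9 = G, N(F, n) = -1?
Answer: 0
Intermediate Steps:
T(G) = 9*G
D(p) = 405 + 5*p (D(p) = 5*(p + (9*1)²) = 5*(p + 9²) = 5*(p + 81) = 5*(81 + p) = 405 + 5*p)
a(C, Z) = 0 (a(C, Z) = √(-4 + 4) = √0 = 0)
a(12, -3)*(-126 + N(0, 4 - 1)) = 0*(-126 - 1) = 0*(-127) = 0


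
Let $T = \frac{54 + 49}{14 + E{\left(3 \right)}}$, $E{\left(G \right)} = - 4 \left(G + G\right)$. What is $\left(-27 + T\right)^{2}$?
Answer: $\frac{139129}{100} \approx 1391.3$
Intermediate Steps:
$E{\left(G \right)} = - 8 G$ ($E{\left(G \right)} = - 4 \cdot 2 G = - 8 G$)
$T = - \frac{103}{10}$ ($T = \frac{54 + 49}{14 - 24} = \frac{103}{14 - 24} = \frac{103}{-10} = 103 \left(- \frac{1}{10}\right) = - \frac{103}{10} \approx -10.3$)
$\left(-27 + T\right)^{2} = \left(-27 - \frac{103}{10}\right)^{2} = \left(- \frac{373}{10}\right)^{2} = \frac{139129}{100}$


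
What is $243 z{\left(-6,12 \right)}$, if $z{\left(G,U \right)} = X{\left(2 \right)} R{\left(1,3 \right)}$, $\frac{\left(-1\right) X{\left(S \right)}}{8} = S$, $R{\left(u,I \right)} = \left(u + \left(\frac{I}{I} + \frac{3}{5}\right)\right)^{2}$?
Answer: $- \frac{657072}{25} \approx -26283.0$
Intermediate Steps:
$R{\left(u,I \right)} = \left(\frac{8}{5} + u\right)^{2}$ ($R{\left(u,I \right)} = \left(u + \left(1 + 3 \cdot \frac{1}{5}\right)\right)^{2} = \left(u + \left(1 + \frac{3}{5}\right)\right)^{2} = \left(u + \frac{8}{5}\right)^{2} = \left(\frac{8}{5} + u\right)^{2}$)
$X{\left(S \right)} = - 8 S$
$z{\left(G,U \right)} = - \frac{2704}{25}$ ($z{\left(G,U \right)} = \left(-8\right) 2 \frac{\left(8 + 5 \cdot 1\right)^{2}}{25} = - 16 \frac{\left(8 + 5\right)^{2}}{25} = - 16 \frac{13^{2}}{25} = - 16 \cdot \frac{1}{25} \cdot 169 = \left(-16\right) \frac{169}{25} = - \frac{2704}{25}$)
$243 z{\left(-6,12 \right)} = 243 \left(- \frac{2704}{25}\right) = - \frac{657072}{25}$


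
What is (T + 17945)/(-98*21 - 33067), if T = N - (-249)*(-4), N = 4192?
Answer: -21141/35125 ≈ -0.60188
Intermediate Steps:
T = 3196 (T = 4192 - (-249)*(-4) = 4192 - 1*996 = 4192 - 996 = 3196)
(T + 17945)/(-98*21 - 33067) = (3196 + 17945)/(-98*21 - 33067) = 21141/(-2058 - 33067) = 21141/(-35125) = 21141*(-1/35125) = -21141/35125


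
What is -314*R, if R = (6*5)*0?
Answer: 0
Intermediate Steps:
R = 0 (R = 30*0 = 0)
-314*R = -314*0 = 0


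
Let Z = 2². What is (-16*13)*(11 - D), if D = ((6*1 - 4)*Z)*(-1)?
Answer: -3952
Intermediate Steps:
Z = 4
D = -8 (D = ((6*1 - 4)*4)*(-1) = ((6 - 4)*4)*(-1) = (2*4)*(-1) = 8*(-1) = -8)
(-16*13)*(11 - D) = (-16*13)*(11 - 1*(-8)) = -208*(11 + 8) = -208*19 = -3952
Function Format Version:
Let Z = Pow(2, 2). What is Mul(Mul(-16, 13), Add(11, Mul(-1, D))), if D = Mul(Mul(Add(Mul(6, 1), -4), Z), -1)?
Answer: -3952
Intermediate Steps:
Z = 4
D = -8 (D = Mul(Mul(Add(Mul(6, 1), -4), 4), -1) = Mul(Mul(Add(6, -4), 4), -1) = Mul(Mul(2, 4), -1) = Mul(8, -1) = -8)
Mul(Mul(-16, 13), Add(11, Mul(-1, D))) = Mul(Mul(-16, 13), Add(11, Mul(-1, -8))) = Mul(-208, Add(11, 8)) = Mul(-208, 19) = -3952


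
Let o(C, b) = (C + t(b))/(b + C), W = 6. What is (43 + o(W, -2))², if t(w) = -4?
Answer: 7569/4 ≈ 1892.3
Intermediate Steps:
o(C, b) = (-4 + C)/(C + b) (o(C, b) = (C - 4)/(b + C) = (-4 + C)/(C + b))
(43 + o(W, -2))² = (43 + (-4 + 6)/(6 - 2))² = (43 + 2/4)² = (43 + (¼)*2)² = (43 + ½)² = (87/2)² = 7569/4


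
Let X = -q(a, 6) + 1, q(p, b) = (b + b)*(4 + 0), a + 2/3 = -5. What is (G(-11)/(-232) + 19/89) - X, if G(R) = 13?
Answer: 973707/20648 ≈ 47.157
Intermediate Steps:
a = -17/3 (a = -2/3 - 5 = -17/3 ≈ -5.6667)
q(p, b) = 8*b (q(p, b) = (2*b)*4 = 8*b)
X = -47 (X = -8*6 + 1 = -1*48 + 1 = -48 + 1 = -47)
(G(-11)/(-232) + 19/89) - X = (13/(-232) + 19/89) - 1*(-47) = (13*(-1/232) + 19*(1/89)) + 47 = (-13/232 + 19/89) + 47 = 3251/20648 + 47 = 973707/20648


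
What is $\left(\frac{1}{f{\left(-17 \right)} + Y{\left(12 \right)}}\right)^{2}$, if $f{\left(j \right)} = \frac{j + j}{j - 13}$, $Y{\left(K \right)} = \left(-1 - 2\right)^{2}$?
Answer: $\frac{225}{23104} \approx 0.0097386$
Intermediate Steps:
$Y{\left(K \right)} = 9$ ($Y{\left(K \right)} = \left(-3\right)^{2} = 9$)
$f{\left(j \right)} = \frac{2 j}{-13 + j}$
$\left(\frac{1}{f{\left(-17 \right)} + Y{\left(12 \right)}}\right)^{2} = \left(\frac{1}{2 \left(-17\right) \frac{1}{-13 - 17} + 9}\right)^{2} = \left(\frac{1}{2 \left(-17\right) \frac{1}{-30} + 9}\right)^{2} = \left(\frac{1}{2 \left(-17\right) \left(- \frac{1}{30}\right) + 9}\right)^{2} = \left(\frac{1}{\frac{17}{15} + 9}\right)^{2} = \left(\frac{1}{\frac{152}{15}}\right)^{2} = \left(\frac{15}{152}\right)^{2} = \frac{225}{23104}$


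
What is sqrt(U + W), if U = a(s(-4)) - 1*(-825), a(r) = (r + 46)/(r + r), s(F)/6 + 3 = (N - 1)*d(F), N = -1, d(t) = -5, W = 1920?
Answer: sqrt(1211007)/21 ≈ 52.403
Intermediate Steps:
s(F) = 42 (s(F) = -18 + 6*((-1 - 1)*(-5)) = -18 + 6*(-2*(-5)) = -18 + 6*10 = -18 + 60 = 42)
a(r) = (46 + r)/(2*r) (a(r) = (46 + r)/((2*r)) = (46 + r)*(1/(2*r)) = (46 + r)/(2*r))
U = 17347/21 (U = (1/2)*(46 + 42)/42 - 1*(-825) = (1/2)*(1/42)*88 + 825 = 22/21 + 825 = 17347/21 ≈ 826.05)
sqrt(U + W) = sqrt(17347/21 + 1920) = sqrt(57667/21) = sqrt(1211007)/21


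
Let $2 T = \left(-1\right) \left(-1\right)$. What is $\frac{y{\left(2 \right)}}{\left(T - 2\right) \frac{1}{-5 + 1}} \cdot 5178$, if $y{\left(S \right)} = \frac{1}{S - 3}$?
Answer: $-13808$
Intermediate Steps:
$T = \frac{1}{2}$ ($T = \frac{\left(-1\right) \left(-1\right)}{2} = \frac{1}{2} \cdot 1 = \frac{1}{2} \approx 0.5$)
$y{\left(S \right)} = \frac{1}{-3 + S}$
$\frac{y{\left(2 \right)}}{\left(T - 2\right) \frac{1}{-5 + 1}} \cdot 5178 = \frac{1}{\left(-3 + 2\right) \frac{\frac{1}{2} - 2}{-5 + 1}} \cdot 5178 = \frac{1}{\left(-1\right) \left(- \frac{3}{2 \left(-4\right)}\right)} 5178 = - \frac{1}{\left(- \frac{3}{2}\right) \left(- \frac{1}{4}\right)} 5178 = - \frac{1}{\frac{3}{8}} \cdot 5178 = \left(-1\right) \frac{8}{3} \cdot 5178 = \left(- \frac{8}{3}\right) 5178 = -13808$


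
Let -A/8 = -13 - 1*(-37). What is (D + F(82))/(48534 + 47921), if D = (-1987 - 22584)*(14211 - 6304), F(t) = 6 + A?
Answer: -194283083/96455 ≈ -2014.2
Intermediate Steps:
A = -192 (A = -8*(-13 - 1*(-37)) = -8*(-13 + 37) = -8*24 = -192)
F(t) = -186 (F(t) = 6 - 192 = -186)
D = -194282897 (D = -24571*7907 = -194282897)
(D + F(82))/(48534 + 47921) = (-194282897 - 186)/(48534 + 47921) = -194283083/96455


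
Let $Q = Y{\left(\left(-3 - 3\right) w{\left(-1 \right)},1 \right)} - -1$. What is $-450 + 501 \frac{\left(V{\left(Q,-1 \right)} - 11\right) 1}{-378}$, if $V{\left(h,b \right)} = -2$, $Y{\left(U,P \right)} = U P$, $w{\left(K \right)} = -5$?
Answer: $- \frac{54529}{126} \approx -432.77$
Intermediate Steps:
$Y{\left(U,P \right)} = P U$
$Q = 31$ ($Q = 1 \left(-3 - 3\right) \left(-5\right) - -1 = 1 \left(\left(-6\right) \left(-5\right)\right) + 1 = 1 \cdot 30 + 1 = 30 + 1 = 31$)
$-450 + 501 \frac{\left(V{\left(Q,-1 \right)} - 11\right) 1}{-378} = -450 + 501 \frac{\left(-2 - 11\right) 1}{-378} = -450 + 501 \left(-13\right) 1 \left(- \frac{1}{378}\right) = -450 + 501 \left(\left(-13\right) \left(- \frac{1}{378}\right)\right) = -450 + 501 \cdot \frac{13}{378} = -450 + \frac{2171}{126} = - \frac{54529}{126}$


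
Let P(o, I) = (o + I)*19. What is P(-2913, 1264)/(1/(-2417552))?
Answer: 75744321712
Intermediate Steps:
P(o, I) = 19*I + 19*o (P(o, I) = (I + o)*19 = 19*I + 19*o)
P(-2913, 1264)/(1/(-2417552)) = (19*1264 + 19*(-2913))/(1/(-2417552)) = (24016 - 55347)/(-1/2417552) = -31331*(-2417552) = 75744321712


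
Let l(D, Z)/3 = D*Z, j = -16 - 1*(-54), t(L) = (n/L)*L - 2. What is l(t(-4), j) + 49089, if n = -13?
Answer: 47379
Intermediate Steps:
t(L) = -15 (t(L) = (-13/L)*L - 2 = -13 - 2 = -15)
j = 38 (j = -16 + 54 = 38)
l(D, Z) = 3*D*Z (l(D, Z) = 3*(D*Z) = 3*D*Z)
l(t(-4), j) + 49089 = 3*(-15)*38 + 49089 = -1710 + 49089 = 47379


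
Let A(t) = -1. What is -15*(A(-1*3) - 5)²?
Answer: -540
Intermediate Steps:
-15*(A(-1*3) - 5)² = -15*(-1 - 5)² = -15*(-6)² = -15*36 = -540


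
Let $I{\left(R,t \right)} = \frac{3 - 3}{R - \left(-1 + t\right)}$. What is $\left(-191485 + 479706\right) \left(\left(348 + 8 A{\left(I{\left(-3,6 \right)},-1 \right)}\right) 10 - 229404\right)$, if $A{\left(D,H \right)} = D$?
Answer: $-65116041204$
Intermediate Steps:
$I{\left(R,t \right)} = 0$ ($I{\left(R,t \right)} = \frac{0}{1 + R - t} = 0$)
$\left(-191485 + 479706\right) \left(\left(348 + 8 A{\left(I{\left(-3,6 \right)},-1 \right)}\right) 10 - 229404\right) = \left(-191485 + 479706\right) \left(\left(348 + 8 \cdot 0\right) 10 - 229404\right) = 288221 \left(\left(348 + 0\right) 10 - 229404\right) = 288221 \left(348 \cdot 10 - 229404\right) = 288221 \left(3480 - 229404\right) = 288221 \left(-225924\right) = -65116041204$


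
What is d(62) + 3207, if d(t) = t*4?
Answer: 3455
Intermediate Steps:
d(t) = 4*t
d(62) + 3207 = 4*62 + 3207 = 248 + 3207 = 3455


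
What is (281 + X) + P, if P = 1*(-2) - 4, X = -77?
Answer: 198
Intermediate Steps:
P = -6 (P = -2 - 4 = -6)
(281 + X) + P = (281 - 77) - 6 = 204 - 6 = 198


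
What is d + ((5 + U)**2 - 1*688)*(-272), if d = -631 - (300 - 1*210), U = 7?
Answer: 147247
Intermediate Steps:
d = -721 (d = -631 - (300 - 210) = -631 - 1*90 = -631 - 90 = -721)
d + ((5 + U)**2 - 1*688)*(-272) = -721 + ((5 + 7)**2 - 1*688)*(-272) = -721 + (12**2 - 688)*(-272) = -721 + (144 - 688)*(-272) = -721 - 544*(-272) = -721 + 147968 = 147247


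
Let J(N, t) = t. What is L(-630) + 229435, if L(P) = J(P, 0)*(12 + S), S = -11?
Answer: 229435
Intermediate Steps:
L(P) = 0 (L(P) = 0*(12 - 11) = 0*1 = 0)
L(-630) + 229435 = 0 + 229435 = 229435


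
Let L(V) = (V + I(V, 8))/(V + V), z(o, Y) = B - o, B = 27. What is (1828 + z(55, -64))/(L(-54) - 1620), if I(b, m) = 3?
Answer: -64800/58303 ≈ -1.1114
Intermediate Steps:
z(o, Y) = 27 - o
L(V) = (3 + V)/(2*V) (L(V) = (V + 3)/(V + V) = (3 + V)/((2*V)) = (3 + V)*(1/(2*V)) = (3 + V)/(2*V))
(1828 + z(55, -64))/(L(-54) - 1620) = (1828 + (27 - 1*55))/((1/2)*(3 - 54)/(-54) - 1620) = (1828 + (27 - 55))/((1/2)*(-1/54)*(-51) - 1620) = (1828 - 28)/(17/36 - 1620) = 1800/(-58303/36) = 1800*(-36/58303) = -64800/58303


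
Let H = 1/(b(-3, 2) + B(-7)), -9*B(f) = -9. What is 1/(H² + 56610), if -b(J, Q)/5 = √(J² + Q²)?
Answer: 5942691686/336415794799321 - 10*√13/336415794799321 ≈ 1.7665e-5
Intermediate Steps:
b(J, Q) = -5*√(J² + Q²)
B(f) = 1 (B(f) = -⅑*(-9) = 1)
H = 1/(1 - 5*√13) (H = 1/(-5*√((-3)² + 2²) + 1) = 1/(-5*√(9 + 4) + 1) = 1/(-5*√13 + 1) = 1/(1 - 5*√13) ≈ -0.058728)
1/(H² + 56610) = 1/((-1/324 - 5*√13/324)² + 56610) = 1/(56610 + (-1/324 - 5*√13/324)²)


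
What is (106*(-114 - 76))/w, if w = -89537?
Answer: 20140/89537 ≈ 0.22494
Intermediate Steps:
(106*(-114 - 76))/w = (106*(-114 - 76))/(-89537) = (106*(-190))*(-1/89537) = -20140*(-1/89537) = 20140/89537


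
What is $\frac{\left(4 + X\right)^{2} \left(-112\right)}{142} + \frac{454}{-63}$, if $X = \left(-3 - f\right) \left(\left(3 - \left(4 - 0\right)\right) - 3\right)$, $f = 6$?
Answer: $- \frac{5677034}{4473} \approx -1269.2$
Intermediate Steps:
$X = 36$ ($X = \left(-3 - 6\right) \left(\left(3 - \left(4 - 0\right)\right) - 3\right) = \left(-3 - 6\right) \left(\left(3 - \left(4 + 0\right)\right) - 3\right) = - 9 \left(\left(3 - 4\right) - 3\right) = - 9 \left(-1 - 3\right) = \left(-9\right) \left(-4\right) = 36$)
$\frac{\left(4 + X\right)^{2} \left(-112\right)}{142} + \frac{454}{-63} = \frac{\left(4 + 36\right)^{2} \left(-112\right)}{142} + \frac{454}{-63} = 40^{2} \left(-112\right) \frac{1}{142} + 454 \left(- \frac{1}{63}\right) = 1600 \left(-112\right) \frac{1}{142} - \frac{454}{63} = \left(-179200\right) \frac{1}{142} - \frac{454}{63} = - \frac{89600}{71} - \frac{454}{63} = - \frac{5677034}{4473}$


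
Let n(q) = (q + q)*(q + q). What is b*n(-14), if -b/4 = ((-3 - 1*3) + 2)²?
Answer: -50176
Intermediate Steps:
b = -64 (b = -4*((-3 - 1*3) + 2)² = -4*((-3 - 3) + 2)² = -4*(-6 + 2)² = -4*(-4)² = -4*16 = -64)
n(q) = 4*q² (n(q) = (2*q)*(2*q) = 4*q²)
b*n(-14) = -256*(-14)² = -256*196 = -64*784 = -50176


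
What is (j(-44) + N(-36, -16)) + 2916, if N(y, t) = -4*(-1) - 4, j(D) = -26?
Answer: 2890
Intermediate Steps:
N(y, t) = 0 (N(y, t) = 4 - 4 = 0)
(j(-44) + N(-36, -16)) + 2916 = (-26 + 0) + 2916 = -26 + 2916 = 2890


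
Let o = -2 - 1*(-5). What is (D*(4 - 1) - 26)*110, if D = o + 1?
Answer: -1540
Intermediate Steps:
o = 3 (o = -2 + 5 = 3)
D = 4 (D = 3 + 1 = 4)
(D*(4 - 1) - 26)*110 = (4*(4 - 1) - 26)*110 = (4*3 - 26)*110 = (12 - 26)*110 = -14*110 = -1540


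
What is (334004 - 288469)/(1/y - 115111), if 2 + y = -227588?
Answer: -10363310650/26198112491 ≈ -0.39557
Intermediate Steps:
y = -227590 (y = -2 - 227588 = -227590)
(334004 - 288469)/(1/y - 115111) = (334004 - 288469)/(1/(-227590) - 115111) = 45535/(-1/227590 - 115111) = 45535/(-26198112491/227590) = 45535*(-227590/26198112491) = -10363310650/26198112491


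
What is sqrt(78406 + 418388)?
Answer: sqrt(496794) ≈ 704.84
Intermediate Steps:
sqrt(78406 + 418388) = sqrt(496794)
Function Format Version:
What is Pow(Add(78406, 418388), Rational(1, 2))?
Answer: Pow(496794, Rational(1, 2)) ≈ 704.84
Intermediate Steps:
Pow(Add(78406, 418388), Rational(1, 2)) = Pow(496794, Rational(1, 2))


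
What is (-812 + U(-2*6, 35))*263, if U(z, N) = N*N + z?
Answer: 105463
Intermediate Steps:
U(z, N) = z + N**2 (U(z, N) = N**2 + z = z + N**2)
(-812 + U(-2*6, 35))*263 = (-812 + (-2*6 + 35**2))*263 = (-812 + (-12 + 1225))*263 = (-812 + 1213)*263 = 401*263 = 105463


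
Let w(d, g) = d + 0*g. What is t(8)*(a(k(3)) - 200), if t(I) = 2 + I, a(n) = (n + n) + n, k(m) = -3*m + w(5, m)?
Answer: -2120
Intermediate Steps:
w(d, g) = d (w(d, g) = d + 0 = d)
k(m) = 5 - 3*m (k(m) = -3*m + 5 = 5 - 3*m)
a(n) = 3*n (a(n) = 2*n + n = 3*n)
t(8)*(a(k(3)) - 200) = (2 + 8)*(3*(5 - 3*3) - 200) = 10*(3*(5 - 9) - 200) = 10*(3*(-4) - 200) = 10*(-12 - 200) = 10*(-212) = -2120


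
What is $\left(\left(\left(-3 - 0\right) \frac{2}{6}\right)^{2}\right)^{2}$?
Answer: $1$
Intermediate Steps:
$\left(\left(\left(-3 - 0\right) \frac{2}{6}\right)^{2}\right)^{2} = \left(\left(\left(-3 + 0\right) 2 \cdot \frac{1}{6}\right)^{2}\right)^{2} = \left(\left(\left(-3\right) \frac{1}{3}\right)^{2}\right)^{2} = \left(\left(-1\right)^{2}\right)^{2} = 1^{2} = 1$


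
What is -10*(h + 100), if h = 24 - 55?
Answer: -690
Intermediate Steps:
h = -31
-10*(h + 100) = -10*(-31 + 100) = -10*69 = -690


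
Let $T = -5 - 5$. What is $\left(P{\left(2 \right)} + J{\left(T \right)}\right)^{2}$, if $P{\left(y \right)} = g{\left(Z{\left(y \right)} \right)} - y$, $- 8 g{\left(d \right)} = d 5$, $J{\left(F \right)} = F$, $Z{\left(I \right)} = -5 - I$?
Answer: $\frac{3721}{64} \approx 58.141$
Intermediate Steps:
$T = -10$ ($T = -5 - 5 = -10$)
$g{\left(d \right)} = - \frac{5 d}{8}$ ($g{\left(d \right)} = - \frac{d 5}{8} = - \frac{5 d}{8}$)
$P{\left(y \right)} = \frac{25}{8} - \frac{3 y}{8}$ ($P{\left(y \right)} = - \frac{5 \left(-5 - y\right)}{8} - y = \left(\frac{25}{8} + \frac{5 y}{8}\right) - y = \frac{25}{8} - \frac{3 y}{8}$)
$\left(P{\left(2 \right)} + J{\left(T \right)}\right)^{2} = \left(\left(\frac{25}{8} - \frac{3}{4}\right) - 10\right)^{2} = \left(\frac{19}{8} - 10\right)^{2} = \left(- \frac{61}{8}\right)^{2} = \frac{3721}{64}$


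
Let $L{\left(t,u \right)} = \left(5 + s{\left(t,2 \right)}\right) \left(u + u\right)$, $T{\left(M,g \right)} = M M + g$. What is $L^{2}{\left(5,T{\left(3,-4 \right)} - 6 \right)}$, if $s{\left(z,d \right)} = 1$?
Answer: $144$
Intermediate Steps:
$T{\left(M,g \right)} = g + M^{2}$ ($T{\left(M,g \right)} = M^{2} + g = g + M^{2}$)
$L{\left(t,u \right)} = 12 u$ ($L{\left(t,u \right)} = \left(5 + 1\right) \left(u + u\right) = 6 \cdot 2 u = 12 u$)
$L^{2}{\left(5,T{\left(3,-4 \right)} - 6 \right)} = \left(12 \left(\left(-4 + 3^{2}\right) - 6\right)\right)^{2} = \left(12 \left(\left(-4 + 9\right) - 6\right)\right)^{2} = \left(12 \left(5 - 6\right)\right)^{2} = \left(12 \left(-1\right)\right)^{2} = \left(-12\right)^{2} = 144$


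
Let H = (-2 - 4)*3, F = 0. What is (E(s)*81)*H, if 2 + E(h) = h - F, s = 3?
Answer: -1458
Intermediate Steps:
H = -18 (H = -6*3 = -18)
E(h) = -2 + h (E(h) = -2 + (h - 1*0) = -2 + (h + 0) = -2 + h)
(E(s)*81)*H = ((-2 + 3)*81)*(-18) = (1*81)*(-18) = 81*(-18) = -1458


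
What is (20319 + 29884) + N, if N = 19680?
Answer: 69883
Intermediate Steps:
(20319 + 29884) + N = (20319 + 29884) + 19680 = 50203 + 19680 = 69883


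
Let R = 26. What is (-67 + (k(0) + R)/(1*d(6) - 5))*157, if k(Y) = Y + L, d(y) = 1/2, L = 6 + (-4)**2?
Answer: -36581/3 ≈ -12194.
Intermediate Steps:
L = 22 (L = 6 + 16 = 22)
d(y) = 1/2
k(Y) = 22 + Y (k(Y) = Y + 22 = 22 + Y)
(-67 + (k(0) + R)/(1*d(6) - 5))*157 = (-67 + ((22 + 0) + 26)/(1*(1/2) - 5))*157 = (-67 + (22 + 26)/(1/2 - 5))*157 = (-67 + 48/(-9/2))*157 = (-67 + 48*(-2/9))*157 = (-67 - 32/3)*157 = -233/3*157 = -36581/3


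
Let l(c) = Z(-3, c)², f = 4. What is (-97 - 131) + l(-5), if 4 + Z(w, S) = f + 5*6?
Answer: 672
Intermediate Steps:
Z(w, S) = 30 (Z(w, S) = -4 + (4 + 5*6) = -4 + (4 + 30) = -4 + 34 = 30)
l(c) = 900 (l(c) = 30² = 900)
(-97 - 131) + l(-5) = (-97 - 131) + 900 = -228 + 900 = 672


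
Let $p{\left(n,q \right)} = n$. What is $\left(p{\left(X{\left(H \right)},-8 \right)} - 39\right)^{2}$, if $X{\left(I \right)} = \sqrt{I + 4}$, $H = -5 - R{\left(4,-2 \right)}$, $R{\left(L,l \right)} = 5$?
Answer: $\left(39 - i \sqrt{6}\right)^{2} \approx 1515.0 - 191.06 i$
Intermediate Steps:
$H = -10$ ($H = -5 - 5 = -10$)
$X{\left(I \right)} = \sqrt{4 + I}$
$\left(p{\left(X{\left(H \right)},-8 \right)} - 39\right)^{2} = \left(\sqrt{4 - 10} - 39\right)^{2} = \left(\sqrt{-6} - 39\right)^{2} = \left(i \sqrt{6} - 39\right)^{2} = \left(-39 + i \sqrt{6}\right)^{2}$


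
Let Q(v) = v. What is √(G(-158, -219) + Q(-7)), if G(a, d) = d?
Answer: I*√226 ≈ 15.033*I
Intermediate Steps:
√(G(-158, -219) + Q(-7)) = √(-219 - 7) = √(-226) = I*√226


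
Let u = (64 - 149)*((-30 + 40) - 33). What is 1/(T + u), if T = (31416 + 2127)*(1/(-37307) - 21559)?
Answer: -37307/26978616103217 ≈ -1.3828e-9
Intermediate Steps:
u = 1955 (u = -85*(10 - 33) = -85*(-23) = 1955)
T = -26978689038402/37307 (T = 33543*(-1/37307 - 21559) = 33543*(-804301614/37307) = -26978689038402/37307 ≈ -7.2315e+8)
1/(T + u) = 1/(-26978689038402/37307 + 1955) = 1/(-26978616103217/37307) = -37307/26978616103217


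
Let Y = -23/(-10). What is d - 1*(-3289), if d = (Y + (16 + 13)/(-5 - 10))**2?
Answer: 2960221/900 ≈ 3289.1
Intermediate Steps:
Y = 23/10 (Y = -23*(-1/10) = 23/10 ≈ 2.3000)
d = 121/900 (d = (23/10 + (16 + 13)/(-5 - 10))**2 = (23/10 + 29/(-15))**2 = (23/10 + 29*(-1/15))**2 = (23/10 - 29/15)**2 = (11/30)**2 = 121/900 ≈ 0.13444)
d - 1*(-3289) = 121/900 - 1*(-3289) = 121/900 + 3289 = 2960221/900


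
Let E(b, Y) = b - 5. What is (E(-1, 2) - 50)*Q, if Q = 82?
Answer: -4592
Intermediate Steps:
E(b, Y) = -5 + b
(E(-1, 2) - 50)*Q = ((-5 - 1) - 50)*82 = (-6 - 50)*82 = -56*82 = -4592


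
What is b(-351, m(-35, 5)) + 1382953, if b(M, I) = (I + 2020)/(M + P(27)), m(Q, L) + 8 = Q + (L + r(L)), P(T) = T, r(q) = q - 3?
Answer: 112018697/81 ≈ 1.3829e+6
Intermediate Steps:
r(q) = -3 + q
m(Q, L) = -11 + Q + 2*L (m(Q, L) = -8 + (Q + (L + (-3 + L))) = -8 + (Q + (-3 + 2*L)) = -8 + (-3 + Q + 2*L) = -11 + Q + 2*L)
b(M, I) = (2020 + I)/(27 + M) (b(M, I) = (I + 2020)/(M + 27) = (2020 + I)/(27 + M))
b(-351, m(-35, 5)) + 1382953 = (2020 + (-11 - 35 + 2*5))/(27 - 351) + 1382953 = (2020 + (-11 - 35 + 10))/(-324) + 1382953 = -(2020 - 36)/324 + 1382953 = -1/324*1984 + 1382953 = -496/81 + 1382953 = 112018697/81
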